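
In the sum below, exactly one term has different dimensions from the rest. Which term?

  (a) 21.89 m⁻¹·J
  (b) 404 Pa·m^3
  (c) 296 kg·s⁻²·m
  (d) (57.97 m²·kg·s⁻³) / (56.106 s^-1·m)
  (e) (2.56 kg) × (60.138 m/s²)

Expand each in SI base units:
  (a) J·m⁻¹ = N·m·m⁻¹ = kg·m·s⁻²
  (b) Pa·m³ = N·m⁻²·m³ = kg·m²·s⁻²
  (c) kg·m·s⁻²
  (d) [kg·m²·s⁻³] / [m·s⁻¹] = kg·m·s⁻²
  (e) [kg] · [m·s⁻²] = kg·m·s⁻²
All reduce to kg·m·s⁻² except (b), which is kg·m²·s⁻².

(b)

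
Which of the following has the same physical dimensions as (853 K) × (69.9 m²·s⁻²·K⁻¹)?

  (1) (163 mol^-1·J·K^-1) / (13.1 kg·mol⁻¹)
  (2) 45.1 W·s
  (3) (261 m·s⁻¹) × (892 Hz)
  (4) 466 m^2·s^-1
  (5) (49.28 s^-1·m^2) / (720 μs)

(5)

Reference: [K] · [m²·s⁻²·K⁻¹] = m²·s⁻².
Each option:
  (1) [kg·m²·s⁻²·K⁻¹·mol⁻¹] / [kg·mol⁻¹] = m²·s⁻²·K⁻¹
  (2) W·s = J·s⁻¹·s = kg·m²·s⁻²
  (3) [m·s⁻¹] · [s⁻¹] = m·s⁻²
  (4) m²·s⁻¹
  (5) [m²·s⁻¹] / [s] = m²·s⁻²  ← same
Only (5) matches m²·s⁻².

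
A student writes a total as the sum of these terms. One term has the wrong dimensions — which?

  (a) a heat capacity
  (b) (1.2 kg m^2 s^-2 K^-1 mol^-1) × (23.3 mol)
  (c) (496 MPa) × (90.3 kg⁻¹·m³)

Expand each in SI base units:
  (a) [heat capacity] = kg·m²·s⁻²·K⁻¹
  (b) [kg·m²·s⁻²·K⁻¹·mol⁻¹] · [mol] = kg·m²·s⁻²·K⁻¹
  (c) [kg·m⁻¹·s⁻²] · [kg⁻¹·m³] = m²·s⁻²
All reduce to kg·m²·s⁻²·K⁻¹ except (c), which is m²·s⁻².

(c)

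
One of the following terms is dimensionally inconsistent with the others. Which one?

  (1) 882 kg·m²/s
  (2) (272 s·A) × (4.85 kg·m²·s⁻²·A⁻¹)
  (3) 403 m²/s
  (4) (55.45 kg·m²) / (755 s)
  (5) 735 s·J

Work out the base dimensions of each:
  (1) kg·m²·s⁻¹
  (2) [s·A] · [kg·m²·s⁻²·A⁻¹] = kg·m²·s⁻¹
  (3) m²·s⁻¹
  (4) [kg·m²] / [s] = kg·m²·s⁻¹
  (5) J·s = N·m·s = kg·m²·s⁻¹
All reduce to kg·m²·s⁻¹ except (3), which is m²·s⁻¹.

(3)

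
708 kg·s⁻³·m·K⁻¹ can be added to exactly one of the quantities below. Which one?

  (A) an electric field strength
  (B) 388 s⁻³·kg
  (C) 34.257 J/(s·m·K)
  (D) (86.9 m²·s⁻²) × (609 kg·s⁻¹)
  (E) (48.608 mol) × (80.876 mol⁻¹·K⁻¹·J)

(C)

Reference: kg·m·s⁻³·K⁻¹.
Each option:
  (A) [electric field strength] = kg·m·s⁻³·A⁻¹
  (B) kg·s⁻³
  (C) J·s⁻¹·m⁻¹·K⁻¹ = N·m·s⁻¹·m⁻¹·K⁻¹ = kg·m·s⁻³·K⁻¹  ← same
  (D) [m²·s⁻²] · [kg·s⁻¹] = kg·m²·s⁻³
  (E) [mol] · [kg·m²·s⁻²·K⁻¹·mol⁻¹] = kg·m²·s⁻²·K⁻¹
Only (C) matches kg·m·s⁻³·K⁻¹.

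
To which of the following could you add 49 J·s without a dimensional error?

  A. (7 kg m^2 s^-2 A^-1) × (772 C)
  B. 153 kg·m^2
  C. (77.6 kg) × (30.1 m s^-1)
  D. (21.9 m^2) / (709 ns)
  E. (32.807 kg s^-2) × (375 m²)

A.

Reference: J·s = N·m·s = kg·m²·s⁻¹.
Each option:
  A. [kg·m²·s⁻²·A⁻¹] · [s·A] = kg·m²·s⁻¹  ← same
  B. kg·m²
  C. [kg] · [m·s⁻¹] = kg·m·s⁻¹
  D. [m²] / [s] = m²·s⁻¹
  E. [kg·s⁻²] · [m²] = kg·m²·s⁻²
Only A. matches kg·m²·s⁻¹.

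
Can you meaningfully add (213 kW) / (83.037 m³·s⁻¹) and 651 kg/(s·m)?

No

In SI base units:
  (213 kW) / (83.037 m³·s⁻¹):  [kg·m²·s⁻³] / [m³·s⁻¹] = kg·m⁻¹·s⁻²
  651 kg/(s·m):  kg·m⁻¹·s⁻¹
kg·m⁻¹·s⁻² ≠ kg·m⁻¹·s⁻¹, so they cannot be added.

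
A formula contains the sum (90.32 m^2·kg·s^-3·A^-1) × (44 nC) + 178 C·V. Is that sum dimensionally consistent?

Expand each in SI base units:
  (90.32 m^2·kg·s^-3·A^-1) × (44 nC):  [kg·m²·s⁻³·A⁻¹] · [s·A] = kg·m²·s⁻²
  178 C·V:  C·V = s·A·J·C⁻¹ = kg·m²·s⁻²
Both are kg·m²·s⁻², so they have the same dimensions and can be added.

Yes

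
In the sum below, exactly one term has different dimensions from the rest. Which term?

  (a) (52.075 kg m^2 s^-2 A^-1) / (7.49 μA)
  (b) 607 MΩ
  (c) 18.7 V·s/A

(b)

Dimensions:
  (a) [kg·m²·s⁻²·A⁻¹] / [A] = kg·m²·s⁻²·A⁻²
  (b) Ω = V·A⁻¹ = kg·m²·s⁻³·A⁻²
  (c) V·s·A⁻¹ = J·C⁻¹·s·A⁻¹ = kg·m²·s⁻²·A⁻²
All reduce to kg·m²·s⁻²·A⁻² except (b), which is kg·m²·s⁻³·A⁻².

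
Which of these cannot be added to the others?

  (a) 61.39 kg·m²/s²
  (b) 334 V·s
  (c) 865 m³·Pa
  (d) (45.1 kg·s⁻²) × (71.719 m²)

Work out the base dimensions of each:
  (a) kg·m²·s⁻²
  (b) V·s = J·C⁻¹·s = kg·m²·s⁻²·A⁻¹
  (c) Pa·m³ = N·m⁻²·m³ = kg·m²·s⁻²
  (d) [kg·s⁻²] · [m²] = kg·m²·s⁻²
All reduce to kg·m²·s⁻² except (b), which is kg·m²·s⁻²·A⁻¹.

(b)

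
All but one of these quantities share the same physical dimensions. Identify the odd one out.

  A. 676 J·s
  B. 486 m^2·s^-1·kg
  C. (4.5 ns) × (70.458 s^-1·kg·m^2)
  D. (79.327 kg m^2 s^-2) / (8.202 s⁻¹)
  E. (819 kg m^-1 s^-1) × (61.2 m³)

C.

Expand each in SI base units:
  A. J·s = N·m·s = kg·m²·s⁻¹
  B. kg·m²·s⁻¹
  C. [s] · [kg·m²·s⁻¹] = kg·m²
  D. [kg·m²·s⁻²] / [s⁻¹] = kg·m²·s⁻¹
  E. [kg·m⁻¹·s⁻¹] · [m³] = kg·m²·s⁻¹
All reduce to kg·m²·s⁻¹ except C., which is kg·m².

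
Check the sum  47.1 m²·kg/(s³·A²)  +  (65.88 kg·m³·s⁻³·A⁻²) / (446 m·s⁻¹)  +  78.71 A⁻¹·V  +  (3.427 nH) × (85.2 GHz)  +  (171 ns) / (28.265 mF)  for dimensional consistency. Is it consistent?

In SI base units:
  47.1 m²·kg/(s³·A²):  kg·m²·s⁻³·A⁻²
  (65.88 kg·m³·s⁻³·A⁻²) / (446 m·s⁻¹):  [kg·m³·s⁻³·A⁻²] / [m·s⁻¹] = kg·m²·s⁻²·A⁻²
  78.71 A⁻¹·V:  V·A⁻¹ = J·C⁻¹·A⁻¹ = kg·m²·s⁻³·A⁻²
  (3.427 nH) × (85.2 GHz):  [kg·m²·s⁻²·A⁻²] · [s⁻¹] = kg·m²·s⁻³·A⁻²
  (171 ns) / (28.265 mF):  [s] / [kg⁻¹·m⁻²·s⁴·A²] = kg·m²·s⁻³·A⁻²
The terms do not share a single dimension (kg·m²·s⁻²·A⁻² vs kg·m²·s⁻³·A⁻²).

No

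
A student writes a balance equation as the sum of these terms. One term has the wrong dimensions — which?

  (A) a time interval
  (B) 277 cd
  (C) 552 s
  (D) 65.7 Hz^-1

(B)

In SI base units:
  (A) [time interval] = s
  (B) cd
  (C) s
  (D) Hz⁻¹ = (s⁻¹)⁻¹ = s
All reduce to s except (B), which is cd.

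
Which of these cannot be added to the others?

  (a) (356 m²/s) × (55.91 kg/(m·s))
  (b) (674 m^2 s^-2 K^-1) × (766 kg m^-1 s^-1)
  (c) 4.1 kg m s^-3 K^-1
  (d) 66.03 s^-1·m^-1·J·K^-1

(a)

In SI base units:
  (a) [m²·s⁻¹] · [kg·m⁻¹·s⁻¹] = kg·m·s⁻²
  (b) [m²·s⁻²·K⁻¹] · [kg·m⁻¹·s⁻¹] = kg·m·s⁻³·K⁻¹
  (c) kg·m·s⁻³·K⁻¹
  (d) J·s⁻¹·m⁻¹·K⁻¹ = N·m·s⁻¹·m⁻¹·K⁻¹ = kg·m·s⁻³·K⁻¹
All reduce to kg·m·s⁻³·K⁻¹ except (a), which is kg·m·s⁻².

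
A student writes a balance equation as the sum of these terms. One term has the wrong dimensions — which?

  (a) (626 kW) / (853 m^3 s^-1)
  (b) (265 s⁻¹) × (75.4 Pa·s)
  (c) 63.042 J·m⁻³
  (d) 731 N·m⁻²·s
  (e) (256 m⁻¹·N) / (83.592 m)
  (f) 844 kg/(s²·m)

(d)

Expand each in SI base units:
  (a) [kg·m²·s⁻³] / [m³·s⁻¹] = kg·m⁻¹·s⁻²
  (b) [s⁻¹] · [kg·m⁻¹·s⁻¹] = kg·m⁻¹·s⁻²
  (c) J·m⁻³ = N·m·m⁻³ = kg·m⁻¹·s⁻²
  (d) N·s·m⁻² = kg·m·s⁻²·s·m⁻² = kg·m⁻¹·s⁻¹
  (e) [kg·s⁻²] / [m] = kg·m⁻¹·s⁻²
  (f) kg·m⁻¹·s⁻²
All reduce to kg·m⁻¹·s⁻² except (d), which is kg·m⁻¹·s⁻¹.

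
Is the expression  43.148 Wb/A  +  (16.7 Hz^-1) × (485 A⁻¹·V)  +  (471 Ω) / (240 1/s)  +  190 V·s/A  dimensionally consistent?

Yes

Reduce each to base SI dimensions:
  43.148 Wb/A:  Wb·A⁻¹ = V·s·A⁻¹ = kg·m²·s⁻²·A⁻²
  (16.7 Hz^-1) × (485 A⁻¹·V):  [s] · [kg·m²·s⁻³·A⁻²] = kg·m²·s⁻²·A⁻²
  (471 Ω) / (240 1/s):  [kg·m²·s⁻³·A⁻²] / [s⁻¹] = kg·m²·s⁻²·A⁻²
  190 V·s/A:  V·s·A⁻¹ = J·C⁻¹·s·A⁻¹ = kg·m²·s⁻²·A⁻²
Every term reduces to kg·m²·s⁻²·A⁻².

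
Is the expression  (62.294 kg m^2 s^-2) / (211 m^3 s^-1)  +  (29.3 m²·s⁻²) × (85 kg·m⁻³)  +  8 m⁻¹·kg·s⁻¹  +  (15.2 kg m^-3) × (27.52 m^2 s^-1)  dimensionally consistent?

No

Dimensions:
  (62.294 kg m^2 s^-2) / (211 m^3 s^-1):  [kg·m²·s⁻²] / [m³·s⁻¹] = kg·m⁻¹·s⁻¹
  (29.3 m²·s⁻²) × (85 kg·m⁻³):  [m²·s⁻²] · [kg·m⁻³] = kg·m⁻¹·s⁻²
  8 m⁻¹·kg·s⁻¹:  kg·m⁻¹·s⁻¹
  (15.2 kg m^-3) × (27.52 m^2 s^-1):  [kg·m⁻³] · [m²·s⁻¹] = kg·m⁻¹·s⁻¹
The terms do not share a single dimension (kg·m⁻¹·s⁻² vs kg·m⁻¹·s⁻¹).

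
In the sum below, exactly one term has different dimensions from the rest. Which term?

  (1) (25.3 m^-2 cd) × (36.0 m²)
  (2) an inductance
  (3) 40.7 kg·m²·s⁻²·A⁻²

Work out the base dimensions of each:
  (1) [m⁻²·cd] · [m²] = cd
  (2) [inductance] = kg·m²·s⁻²·A⁻²
  (3) kg·m²·s⁻²·A⁻²
All reduce to kg·m²·s⁻²·A⁻² except (1), which is cd.

(1)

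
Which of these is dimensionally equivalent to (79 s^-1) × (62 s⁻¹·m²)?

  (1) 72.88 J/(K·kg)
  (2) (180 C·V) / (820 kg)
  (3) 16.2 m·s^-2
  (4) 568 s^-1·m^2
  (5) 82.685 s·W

Reference: [s⁻¹] · [m²·s⁻¹] = m²·s⁻².
Each option:
  (1) J·kg⁻¹·K⁻¹ = N·m·kg⁻¹·K⁻¹ = m²·s⁻²·K⁻¹
  (2) [kg·m²·s⁻²] / [kg] = m²·s⁻²  ← same
  (3) m·s⁻²
  (4) m²·s⁻¹
  (5) W·s = J·s⁻¹·s = kg·m²·s⁻²
Only (2) matches m²·s⁻².

(2)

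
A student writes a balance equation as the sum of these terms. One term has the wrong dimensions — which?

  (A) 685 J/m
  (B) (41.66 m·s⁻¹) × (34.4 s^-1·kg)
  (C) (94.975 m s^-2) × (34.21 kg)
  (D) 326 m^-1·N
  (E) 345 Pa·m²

(D)

Reduce each to base SI dimensions:
  (A) J·m⁻¹ = N·m·m⁻¹ = kg·m·s⁻²
  (B) [m·s⁻¹] · [kg·s⁻¹] = kg·m·s⁻²
  (C) [m·s⁻²] · [kg] = kg·m·s⁻²
  (D) N·m⁻¹ = kg·m·s⁻²·m⁻¹ = kg·s⁻²
  (E) Pa·m² = N·m⁻²·m² = kg·m·s⁻²
All reduce to kg·m·s⁻² except (D), which is kg·s⁻².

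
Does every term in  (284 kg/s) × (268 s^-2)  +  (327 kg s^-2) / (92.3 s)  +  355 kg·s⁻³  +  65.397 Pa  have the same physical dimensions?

No

Reduce each to base SI dimensions:
  (284 kg/s) × (268 s^-2):  [kg·s⁻¹] · [s⁻²] = kg·s⁻³
  (327 kg s^-2) / (92.3 s):  [kg·s⁻²] / [s] = kg·s⁻³
  355 kg·s⁻³:  kg·s⁻³
  65.397 Pa:  Pa = N·m⁻² = kg·m⁻¹·s⁻²
The terms do not share a single dimension (kg·m⁻¹·s⁻² vs kg·s⁻³).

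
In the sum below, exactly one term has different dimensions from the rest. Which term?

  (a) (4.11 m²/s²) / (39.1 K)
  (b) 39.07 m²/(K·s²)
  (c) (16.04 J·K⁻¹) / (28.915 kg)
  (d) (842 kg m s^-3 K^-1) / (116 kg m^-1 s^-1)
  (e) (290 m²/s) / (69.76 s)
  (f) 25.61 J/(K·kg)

(e)

Dimensions:
  (a) [m²·s⁻²] / [K] = m²·s⁻²·K⁻¹
  (b) m²·s⁻²·K⁻¹
  (c) [kg·m²·s⁻²·K⁻¹] / [kg] = m²·s⁻²·K⁻¹
  (d) [kg·m·s⁻³·K⁻¹] / [kg·m⁻¹·s⁻¹] = m²·s⁻²·K⁻¹
  (e) [m²·s⁻¹] / [s] = m²·s⁻²
  (f) J·kg⁻¹·K⁻¹ = N·m·kg⁻¹·K⁻¹ = m²·s⁻²·K⁻¹
All reduce to m²·s⁻²·K⁻¹ except (e), which is m²·s⁻².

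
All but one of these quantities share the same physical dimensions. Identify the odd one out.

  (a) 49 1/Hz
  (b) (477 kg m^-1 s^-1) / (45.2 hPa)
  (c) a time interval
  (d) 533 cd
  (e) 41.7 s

(d)

Dimensions:
  (a) Hz⁻¹ = (s⁻¹)⁻¹ = s
  (b) [kg·m⁻¹·s⁻¹] / [kg·m⁻¹·s⁻²] = s
  (c) [time interval] = s
  (d) cd
  (e) s
All reduce to s except (d), which is cd.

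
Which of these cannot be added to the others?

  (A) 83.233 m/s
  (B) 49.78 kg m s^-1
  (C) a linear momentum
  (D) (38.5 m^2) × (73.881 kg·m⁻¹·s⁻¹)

(A)

Dimensions:
  (A) m·s⁻¹
  (B) kg·m·s⁻¹
  (C) [linear momentum] = kg·m·s⁻¹
  (D) [m²] · [kg·m⁻¹·s⁻¹] = kg·m·s⁻¹
All reduce to kg·m·s⁻¹ except (A), which is m·s⁻¹.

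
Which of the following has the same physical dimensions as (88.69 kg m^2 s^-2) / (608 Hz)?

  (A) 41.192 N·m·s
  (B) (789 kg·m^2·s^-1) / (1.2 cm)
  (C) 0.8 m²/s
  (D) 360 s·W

(A)

Reference: [kg·m²·s⁻²] / [s⁻¹] = kg·m²·s⁻¹.
Each option:
  (A) N·m·s = kg·m·s⁻²·m·s = kg·m²·s⁻¹  ← same
  (B) [kg·m²·s⁻¹] / [m] = kg·m·s⁻¹
  (C) m²·s⁻¹
  (D) W·s = J·s⁻¹·s = kg·m²·s⁻²
Only (A) matches kg·m²·s⁻¹.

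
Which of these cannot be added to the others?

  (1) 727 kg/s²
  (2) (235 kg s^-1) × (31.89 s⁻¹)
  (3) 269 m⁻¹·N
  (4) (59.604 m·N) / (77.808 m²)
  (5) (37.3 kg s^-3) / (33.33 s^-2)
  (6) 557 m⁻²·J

(5)

Expand each in SI base units:
  (1) kg·s⁻²
  (2) [kg·s⁻¹] · [s⁻¹] = kg·s⁻²
  (3) N·m⁻¹ = kg·m·s⁻²·m⁻¹ = kg·s⁻²
  (4) [kg·m²·s⁻²] / [m²] = kg·s⁻²
  (5) [kg·s⁻³] / [s⁻²] = kg·s⁻¹
  (6) J·m⁻² = N·m·m⁻² = kg·s⁻²
All reduce to kg·s⁻² except (5), which is kg·s⁻¹.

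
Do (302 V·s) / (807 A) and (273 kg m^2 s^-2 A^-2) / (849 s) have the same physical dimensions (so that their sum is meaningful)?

No

Reduce each to base SI dimensions:
  (302 V·s) / (807 A):  [kg·m²·s⁻²·A⁻¹] / [A] = kg·m²·s⁻²·A⁻²
  (273 kg m^2 s^-2 A^-2) / (849 s):  [kg·m²·s⁻²·A⁻²] / [s] = kg·m²·s⁻³·A⁻²
kg·m²·s⁻²·A⁻² ≠ kg·m²·s⁻³·A⁻², so they cannot be added.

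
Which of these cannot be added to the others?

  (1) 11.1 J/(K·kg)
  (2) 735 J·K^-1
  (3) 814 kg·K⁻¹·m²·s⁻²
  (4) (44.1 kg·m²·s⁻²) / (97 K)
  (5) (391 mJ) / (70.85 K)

Reduce each to base SI dimensions:
  (1) J·kg⁻¹·K⁻¹ = N·m·kg⁻¹·K⁻¹ = m²·s⁻²·K⁻¹
  (2) J·K⁻¹ = N·m·K⁻¹ = kg·m²·s⁻²·K⁻¹
  (3) kg·m²·s⁻²·K⁻¹
  (4) [kg·m²·s⁻²] / [K] = kg·m²·s⁻²·K⁻¹
  (5) [kg·m²·s⁻²] / [K] = kg·m²·s⁻²·K⁻¹
All reduce to kg·m²·s⁻²·K⁻¹ except (1), which is m²·s⁻²·K⁻¹.

(1)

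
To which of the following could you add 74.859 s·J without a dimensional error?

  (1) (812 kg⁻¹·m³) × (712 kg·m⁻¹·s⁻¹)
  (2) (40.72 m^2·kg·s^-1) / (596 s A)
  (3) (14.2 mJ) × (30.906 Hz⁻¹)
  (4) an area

Reference: J·s = N·m·s = kg·m²·s⁻¹.
Each option:
  (1) [kg⁻¹·m³] · [kg·m⁻¹·s⁻¹] = m²·s⁻¹
  (2) [kg·m²·s⁻¹] / [s·A] = kg·m²·s⁻²·A⁻¹
  (3) [kg·m²·s⁻²] · [s] = kg·m²·s⁻¹  ← same
  (4) [area] = m²
Only (3) matches kg·m²·s⁻¹.

(3)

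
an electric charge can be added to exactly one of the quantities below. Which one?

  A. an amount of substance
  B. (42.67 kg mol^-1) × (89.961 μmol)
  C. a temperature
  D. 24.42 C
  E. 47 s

Reference: [electric charge] = s·A.
Each option:
  A. [amount of substance] = mol
  B. [kg·mol⁻¹] · [mol] = kg
  C. [temperature] = K
  D. C = s·A  ← same
  E. s
Only D. matches s·A.

D.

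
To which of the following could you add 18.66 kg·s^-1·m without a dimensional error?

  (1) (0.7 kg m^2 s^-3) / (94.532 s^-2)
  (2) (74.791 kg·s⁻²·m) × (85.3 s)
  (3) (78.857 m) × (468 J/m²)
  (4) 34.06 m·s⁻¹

(2)

Reference: kg·m·s⁻¹.
Each option:
  (1) [kg·m²·s⁻³] / [s⁻²] = kg·m²·s⁻¹
  (2) [kg·m·s⁻²] · [s] = kg·m·s⁻¹  ← same
  (3) [m] · [kg·s⁻²] = kg·m·s⁻²
  (4) m·s⁻¹
Only (2) matches kg·m·s⁻¹.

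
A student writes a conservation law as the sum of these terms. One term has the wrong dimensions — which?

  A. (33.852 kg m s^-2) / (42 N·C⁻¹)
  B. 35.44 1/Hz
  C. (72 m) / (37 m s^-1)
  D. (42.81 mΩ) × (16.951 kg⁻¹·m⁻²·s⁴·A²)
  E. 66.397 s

A.

Expand each in SI base units:
  A. [kg·m·s⁻²] / [kg·m·s⁻³·A⁻¹] = s·A
  B. Hz⁻¹ = (s⁻¹)⁻¹ = s
  C. [m] / [m·s⁻¹] = s
  D. [kg·m²·s⁻³·A⁻²] · [kg⁻¹·m⁻²·s⁴·A²] = s
  E. s
All reduce to s except A., which is s·A.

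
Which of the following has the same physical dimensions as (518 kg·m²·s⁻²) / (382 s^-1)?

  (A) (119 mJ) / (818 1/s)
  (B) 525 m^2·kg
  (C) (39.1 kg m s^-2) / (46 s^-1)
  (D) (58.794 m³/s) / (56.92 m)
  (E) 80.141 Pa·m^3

(A)

Reference: [kg·m²·s⁻²] / [s⁻¹] = kg·m²·s⁻¹.
Each option:
  (A) [kg·m²·s⁻²] / [s⁻¹] = kg·m²·s⁻¹  ← same
  (B) kg·m²
  (C) [kg·m·s⁻²] / [s⁻¹] = kg·m·s⁻¹
  (D) [m³·s⁻¹] / [m] = m²·s⁻¹
  (E) Pa·m³ = N·m⁻²·m³ = kg·m²·s⁻²
Only (A) matches kg·m²·s⁻¹.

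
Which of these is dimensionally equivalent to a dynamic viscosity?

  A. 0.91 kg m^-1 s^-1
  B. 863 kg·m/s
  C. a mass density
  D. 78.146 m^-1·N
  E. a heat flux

A.

Reference: [dynamic viscosity] = kg·m⁻¹·s⁻¹.
Each option:
  A. kg·m⁻¹·s⁻¹  ← same
  B. kg·m·s⁻¹
  C. [mass density] = kg·m⁻³
  D. N·m⁻¹ = kg·m·s⁻²·m⁻¹ = kg·s⁻²
  E. [heat flux] = kg·s⁻³
Only A. matches kg·m⁻¹·s⁻¹.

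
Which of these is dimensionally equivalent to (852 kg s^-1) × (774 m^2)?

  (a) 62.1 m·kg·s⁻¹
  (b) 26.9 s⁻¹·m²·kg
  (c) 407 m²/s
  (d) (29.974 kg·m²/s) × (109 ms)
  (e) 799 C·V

Reference: [kg·s⁻¹] · [m²] = kg·m²·s⁻¹.
Each option:
  (a) kg·m·s⁻¹
  (b) kg·m²·s⁻¹  ← same
  (c) m²·s⁻¹
  (d) [kg·m²·s⁻¹] · [s] = kg·m²
  (e) C·V = s·A·J·C⁻¹ = kg·m²·s⁻²
Only (b) matches kg·m²·s⁻¹.

(b)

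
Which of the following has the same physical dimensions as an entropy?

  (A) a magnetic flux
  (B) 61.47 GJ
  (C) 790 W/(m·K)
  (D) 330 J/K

Reference: [entropy] = kg·m²·s⁻²·K⁻¹.
Each option:
  (A) [magnetic flux] = kg·m²·s⁻²·A⁻¹
  (B) J = N·m = kg·m²·s⁻²
  (C) W·m⁻¹·K⁻¹ = J·s⁻¹·m⁻¹·K⁻¹ = kg·m·s⁻³·K⁻¹
  (D) J·K⁻¹ = N·m·K⁻¹ = kg·m²·s⁻²·K⁻¹  ← same
Only (D) matches kg·m²·s⁻²·K⁻¹.

(D)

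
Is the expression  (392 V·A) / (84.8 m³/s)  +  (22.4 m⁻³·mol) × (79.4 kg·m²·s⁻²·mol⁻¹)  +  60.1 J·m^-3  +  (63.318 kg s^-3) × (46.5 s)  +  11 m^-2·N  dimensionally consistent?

No

In SI base units:
  (392 V·A) / (84.8 m³/s):  [kg·m²·s⁻³] / [m³·s⁻¹] = kg·m⁻¹·s⁻²
  (22.4 m⁻³·mol) × (79.4 kg·m²·s⁻²·mol⁻¹):  [m⁻³·mol] · [kg·m²·s⁻²·mol⁻¹] = kg·m⁻¹·s⁻²
  60.1 J·m^-3:  J·m⁻³ = N·m·m⁻³ = kg·m⁻¹·s⁻²
  (63.318 kg s^-3) × (46.5 s):  [kg·s⁻³] · [s] = kg·s⁻²
  11 m^-2·N:  N·m⁻² = kg·m·s⁻²·m⁻² = kg·m⁻¹·s⁻²
The terms do not share a single dimension (kg·m⁻¹·s⁻² vs kg·s⁻²).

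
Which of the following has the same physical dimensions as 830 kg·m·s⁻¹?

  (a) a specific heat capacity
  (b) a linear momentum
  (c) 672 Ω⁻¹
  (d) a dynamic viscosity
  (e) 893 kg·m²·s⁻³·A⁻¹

(b)

Reference: kg·m·s⁻¹.
Each option:
  (a) [specific heat capacity] = m²·s⁻²·K⁻¹
  (b) [linear momentum] = kg·m·s⁻¹  ← same
  (c) Ω⁻¹ = (V·A⁻¹)⁻¹ = kg⁻¹·m⁻²·s³·A²
  (d) [dynamic viscosity] = kg·m⁻¹·s⁻¹
  (e) kg·m²·s⁻³·A⁻¹
Only (b) matches kg·m·s⁻¹.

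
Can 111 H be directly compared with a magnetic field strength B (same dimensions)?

No

Work out the base dimensions of each:
  111 H:  H = V·s·A⁻¹ = kg·m²·s⁻²·A⁻²
  a magnetic field strength B:  [magnetic field strength B] = kg·s⁻²·A⁻¹
kg·m²·s⁻²·A⁻² ≠ kg·s⁻²·A⁻¹, so they cannot be added.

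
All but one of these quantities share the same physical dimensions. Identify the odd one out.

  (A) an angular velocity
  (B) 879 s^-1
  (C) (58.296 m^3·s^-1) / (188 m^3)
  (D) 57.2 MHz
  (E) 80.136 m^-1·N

Work out the base dimensions of each:
  (A) [angular velocity] = s⁻¹
  (B) s⁻¹
  (C) [m³·s⁻¹] / [m³] = s⁻¹
  (D) Hz = s⁻¹
  (E) N·m⁻¹ = kg·m·s⁻²·m⁻¹ = kg·s⁻²
All reduce to s⁻¹ except (E), which is kg·s⁻².

(E)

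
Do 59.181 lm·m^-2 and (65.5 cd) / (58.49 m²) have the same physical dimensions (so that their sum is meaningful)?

Yes

Dimensions:
  59.181 lm·m^-2:  lm·m⁻² = cd·m⁻² = m⁻²·cd
  (65.5 cd) / (58.49 m²):  [cd] / [m²] = m⁻²·cd
Both are m⁻²·cd, so they have the same dimensions and can be added.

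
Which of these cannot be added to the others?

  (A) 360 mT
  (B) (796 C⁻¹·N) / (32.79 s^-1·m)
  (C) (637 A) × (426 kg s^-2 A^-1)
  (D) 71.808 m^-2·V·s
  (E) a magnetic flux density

(C)

In SI base units:
  (A) T = Wb·m⁻² = kg·s⁻²·A⁻¹
  (B) [kg·m·s⁻³·A⁻¹] / [m·s⁻¹] = kg·s⁻²·A⁻¹
  (C) [A] · [kg·s⁻²·A⁻¹] = kg·s⁻²
  (D) V·s·m⁻² = J·C⁻¹·s·m⁻² = kg·s⁻²·A⁻¹
  (E) [magnetic flux density] = kg·s⁻²·A⁻¹
All reduce to kg·s⁻²·A⁻¹ except (C), which is kg·s⁻².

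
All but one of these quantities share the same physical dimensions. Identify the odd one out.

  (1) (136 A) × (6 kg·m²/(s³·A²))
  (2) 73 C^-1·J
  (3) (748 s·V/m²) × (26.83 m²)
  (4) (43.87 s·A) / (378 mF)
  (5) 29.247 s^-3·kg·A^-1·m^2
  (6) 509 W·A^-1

(3)

Expand each in SI base units:
  (1) [A] · [kg·m²·s⁻³·A⁻²] = kg·m²·s⁻³·A⁻¹
  (2) J·C⁻¹ = N·m·(s·A)⁻¹ = kg·m²·s⁻³·A⁻¹
  (3) [kg·s⁻²·A⁻¹] · [m²] = kg·m²·s⁻²·A⁻¹
  (4) [s·A] / [kg⁻¹·m⁻²·s⁴·A²] = kg·m²·s⁻³·A⁻¹
  (5) kg·m²·s⁻³·A⁻¹
  (6) W·A⁻¹ = J·s⁻¹·A⁻¹ = kg·m²·s⁻³·A⁻¹
All reduce to kg·m²·s⁻³·A⁻¹ except (3), which is kg·m²·s⁻²·A⁻¹.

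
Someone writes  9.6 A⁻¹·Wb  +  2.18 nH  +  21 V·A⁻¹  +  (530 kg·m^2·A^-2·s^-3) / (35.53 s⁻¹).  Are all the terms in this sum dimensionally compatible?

No

In SI base units:
  9.6 A⁻¹·Wb:  Wb·A⁻¹ = V·s·A⁻¹ = kg·m²·s⁻²·A⁻²
  2.18 nH:  H = V·s·A⁻¹ = kg·m²·s⁻²·A⁻²
  21 V·A⁻¹:  V·A⁻¹ = J·C⁻¹·A⁻¹ = kg·m²·s⁻³·A⁻²
  (530 kg·m^2·A^-2·s^-3) / (35.53 s⁻¹):  [kg·m²·s⁻³·A⁻²] / [s⁻¹] = kg·m²·s⁻²·A⁻²
The terms do not share a single dimension (kg·m²·s⁻²·A⁻² vs kg·m²·s⁻³·A⁻²).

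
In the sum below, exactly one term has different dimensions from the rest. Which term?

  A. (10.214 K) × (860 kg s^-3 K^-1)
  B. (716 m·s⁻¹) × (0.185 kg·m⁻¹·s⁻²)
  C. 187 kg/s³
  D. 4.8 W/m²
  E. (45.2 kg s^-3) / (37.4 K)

E.

Work out the base dimensions of each:
  A. [K] · [kg·s⁻³·K⁻¹] = kg·s⁻³
  B. [m·s⁻¹] · [kg·m⁻¹·s⁻²] = kg·s⁻³
  C. kg·s⁻³
  D. W·m⁻² = J·s⁻¹·m⁻² = kg·s⁻³
  E. [kg·s⁻³] / [K] = kg·s⁻³·K⁻¹
All reduce to kg·s⁻³ except E., which is kg·s⁻³·K⁻¹.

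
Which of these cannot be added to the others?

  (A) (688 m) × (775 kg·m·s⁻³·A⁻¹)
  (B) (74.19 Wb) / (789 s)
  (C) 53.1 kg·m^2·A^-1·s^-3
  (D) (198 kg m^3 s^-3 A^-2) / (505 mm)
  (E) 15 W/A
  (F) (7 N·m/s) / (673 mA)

(D)

Expand each in SI base units:
  (A) [m] · [kg·m·s⁻³·A⁻¹] = kg·m²·s⁻³·A⁻¹
  (B) [kg·m²·s⁻²·A⁻¹] / [s] = kg·m²·s⁻³·A⁻¹
  (C) kg·m²·s⁻³·A⁻¹
  (D) [kg·m³·s⁻³·A⁻²] / [m] = kg·m²·s⁻³·A⁻²
  (E) W·A⁻¹ = J·s⁻¹·A⁻¹ = kg·m²·s⁻³·A⁻¹
  (F) [kg·m²·s⁻³] / [A] = kg·m²·s⁻³·A⁻¹
All reduce to kg·m²·s⁻³·A⁻¹ except (D), which is kg·m²·s⁻³·A⁻².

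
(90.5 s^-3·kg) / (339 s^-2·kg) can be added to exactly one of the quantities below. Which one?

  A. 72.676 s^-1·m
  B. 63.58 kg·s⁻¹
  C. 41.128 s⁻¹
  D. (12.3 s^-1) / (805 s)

C.

Reference: [kg·s⁻³] / [kg·s⁻²] = s⁻¹.
Each option:
  A. m·s⁻¹
  B. kg·s⁻¹
  C. s⁻¹  ← same
  D. [s⁻¹] / [s] = s⁻²
Only C. matches s⁻¹.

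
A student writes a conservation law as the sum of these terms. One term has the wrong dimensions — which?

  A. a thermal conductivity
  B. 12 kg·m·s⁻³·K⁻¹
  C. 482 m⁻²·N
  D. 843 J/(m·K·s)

C.

Reduce each to base SI dimensions:
  A. [thermal conductivity] = kg·m·s⁻³·K⁻¹
  B. kg·m·s⁻³·K⁻¹
  C. N·m⁻² = kg·m·s⁻²·m⁻² = kg·m⁻¹·s⁻²
  D. J·s⁻¹·m⁻¹·K⁻¹ = N·m·s⁻¹·m⁻¹·K⁻¹ = kg·m·s⁻³·K⁻¹
All reduce to kg·m·s⁻³·K⁻¹ except C., which is kg·m⁻¹·s⁻².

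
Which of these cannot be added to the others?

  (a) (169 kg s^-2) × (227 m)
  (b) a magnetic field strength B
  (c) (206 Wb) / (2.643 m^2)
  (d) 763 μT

(a)

Work out the base dimensions of each:
  (a) [kg·s⁻²] · [m] = kg·m·s⁻²
  (b) [magnetic field strength B] = kg·s⁻²·A⁻¹
  (c) [kg·m²·s⁻²·A⁻¹] / [m²] = kg·s⁻²·A⁻¹
  (d) T = Wb·m⁻² = kg·s⁻²·A⁻¹
All reduce to kg·s⁻²·A⁻¹ except (a), which is kg·m·s⁻².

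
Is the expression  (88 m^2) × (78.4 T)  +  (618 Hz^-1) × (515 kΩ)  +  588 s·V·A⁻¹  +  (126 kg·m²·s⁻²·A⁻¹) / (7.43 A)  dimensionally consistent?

No

In SI base units:
  (88 m^2) × (78.4 T):  [m²] · [kg·s⁻²·A⁻¹] = kg·m²·s⁻²·A⁻¹
  (618 Hz^-1) × (515 kΩ):  [s] · [kg·m²·s⁻³·A⁻²] = kg·m²·s⁻²·A⁻²
  588 s·V·A⁻¹:  V·s·A⁻¹ = J·C⁻¹·s·A⁻¹ = kg·m²·s⁻²·A⁻²
  (126 kg·m²·s⁻²·A⁻¹) / (7.43 A):  [kg·m²·s⁻²·A⁻¹] / [A] = kg·m²·s⁻²·A⁻²
The terms do not share a single dimension (kg·m²·s⁻²·A⁻² vs kg·m²·s⁻²·A⁻¹).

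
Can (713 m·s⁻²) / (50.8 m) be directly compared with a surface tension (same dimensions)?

No

In SI base units:
  (713 m·s⁻²) / (50.8 m):  [m·s⁻²] / [m] = s⁻²
  a surface tension:  [surface tension] = kg·s⁻²
s⁻² ≠ kg·s⁻², so they cannot be added.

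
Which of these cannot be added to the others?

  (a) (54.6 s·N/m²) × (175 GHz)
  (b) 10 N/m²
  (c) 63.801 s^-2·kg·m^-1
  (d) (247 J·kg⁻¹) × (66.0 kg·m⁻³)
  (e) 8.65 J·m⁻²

(e)

Reduce each to base SI dimensions:
  (a) [kg·m⁻¹·s⁻¹] · [s⁻¹] = kg·m⁻¹·s⁻²
  (b) N·m⁻² = kg·m·s⁻²·m⁻² = kg·m⁻¹·s⁻²
  (c) kg·m⁻¹·s⁻²
  (d) [m²·s⁻²] · [kg·m⁻³] = kg·m⁻¹·s⁻²
  (e) J·m⁻² = N·m·m⁻² = kg·s⁻²
All reduce to kg·m⁻¹·s⁻² except (e), which is kg·s⁻².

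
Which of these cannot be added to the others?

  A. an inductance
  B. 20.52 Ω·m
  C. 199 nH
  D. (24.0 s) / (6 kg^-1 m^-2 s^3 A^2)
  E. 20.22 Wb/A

B.

Reduce each to base SI dimensions:
  A. [inductance] = kg·m²·s⁻²·A⁻²
  B. Ω·m = V·A⁻¹·m = kg·m³·s⁻³·A⁻²
  C. H = V·s·A⁻¹ = kg·m²·s⁻²·A⁻²
  D. [s] / [kg⁻¹·m⁻²·s³·A²] = kg·m²·s⁻²·A⁻²
  E. Wb·A⁻¹ = V·s·A⁻¹ = kg·m²·s⁻²·A⁻²
All reduce to kg·m²·s⁻²·A⁻² except B., which is kg·m³·s⁻³·A⁻².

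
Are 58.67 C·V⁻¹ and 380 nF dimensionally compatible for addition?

Yes

Work out the base dimensions of each:
  58.67 C·V⁻¹:  C·V⁻¹ = s·A·(J·C⁻¹)⁻¹ = kg⁻¹·m⁻²·s⁴·A²
  380 nF:  F = C·V⁻¹ = kg⁻¹·m⁻²·s⁴·A²
Both are kg⁻¹·m⁻²·s⁴·A², so they have the same dimensions and can be added.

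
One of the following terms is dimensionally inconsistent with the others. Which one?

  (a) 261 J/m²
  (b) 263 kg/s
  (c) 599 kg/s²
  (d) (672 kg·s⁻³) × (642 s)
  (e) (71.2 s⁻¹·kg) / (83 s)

(b)

In SI base units:
  (a) J·m⁻² = N·m·m⁻² = kg·s⁻²
  (b) kg·s⁻¹
  (c) kg·s⁻²
  (d) [kg·s⁻³] · [s] = kg·s⁻²
  (e) [kg·s⁻¹] / [s] = kg·s⁻²
All reduce to kg·s⁻² except (b), which is kg·s⁻¹.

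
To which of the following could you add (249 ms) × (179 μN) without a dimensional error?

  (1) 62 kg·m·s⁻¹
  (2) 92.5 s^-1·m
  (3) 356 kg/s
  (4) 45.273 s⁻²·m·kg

(1)

Reference: [s] · [kg·m·s⁻²] = kg·m·s⁻¹.
Each option:
  (1) kg·m·s⁻¹  ← same
  (2) m·s⁻¹
  (3) kg·s⁻¹
  (4) kg·m·s⁻²
Only (1) matches kg·m·s⁻¹.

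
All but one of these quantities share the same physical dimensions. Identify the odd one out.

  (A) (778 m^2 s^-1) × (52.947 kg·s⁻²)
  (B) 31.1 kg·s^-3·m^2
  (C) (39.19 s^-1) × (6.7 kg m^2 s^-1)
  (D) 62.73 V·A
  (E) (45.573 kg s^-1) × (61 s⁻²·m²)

(C)

Dimensions:
  (A) [m²·s⁻¹] · [kg·s⁻²] = kg·m²·s⁻³
  (B) kg·m²·s⁻³
  (C) [s⁻¹] · [kg·m²·s⁻¹] = kg·m²·s⁻²
  (D) V·A = J·C⁻¹·A = kg·m²·s⁻³
  (E) [kg·s⁻¹] · [m²·s⁻²] = kg·m²·s⁻³
All reduce to kg·m²·s⁻³ except (C), which is kg·m²·s⁻².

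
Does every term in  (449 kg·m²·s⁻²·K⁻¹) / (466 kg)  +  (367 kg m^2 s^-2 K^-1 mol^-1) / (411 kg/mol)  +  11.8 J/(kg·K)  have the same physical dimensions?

Yes

Reduce each to base SI dimensions:
  (449 kg·m²·s⁻²·K⁻¹) / (466 kg):  [kg·m²·s⁻²·K⁻¹] / [kg] = m²·s⁻²·K⁻¹
  (367 kg m^2 s^-2 K^-1 mol^-1) / (411 kg/mol):  [kg·m²·s⁻²·K⁻¹·mol⁻¹] / [kg·mol⁻¹] = m²·s⁻²·K⁻¹
  11.8 J/(kg·K):  J·kg⁻¹·K⁻¹ = N·m·kg⁻¹·K⁻¹ = m²·s⁻²·K⁻¹
Every term reduces to m²·s⁻²·K⁻¹.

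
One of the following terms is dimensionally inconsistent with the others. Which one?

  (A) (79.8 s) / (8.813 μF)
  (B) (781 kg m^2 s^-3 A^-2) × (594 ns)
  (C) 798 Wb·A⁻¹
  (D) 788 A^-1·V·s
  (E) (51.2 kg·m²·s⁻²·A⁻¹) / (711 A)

Dimensions:
  (A) [s] / [kg⁻¹·m⁻²·s⁴·A²] = kg·m²·s⁻³·A⁻²
  (B) [kg·m²·s⁻³·A⁻²] · [s] = kg·m²·s⁻²·A⁻²
  (C) Wb·A⁻¹ = V·s·A⁻¹ = kg·m²·s⁻²·A⁻²
  (D) V·s·A⁻¹ = J·C⁻¹·s·A⁻¹ = kg·m²·s⁻²·A⁻²
  (E) [kg·m²·s⁻²·A⁻¹] / [A] = kg·m²·s⁻²·A⁻²
All reduce to kg·m²·s⁻²·A⁻² except (A), which is kg·m²·s⁻³·A⁻².

(A)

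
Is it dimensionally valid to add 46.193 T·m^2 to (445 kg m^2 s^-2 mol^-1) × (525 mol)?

No

Dimensions:
  46.193 T·m^2:  T·m² = Wb·m⁻²·m² = kg·m²·s⁻²·A⁻¹
  (445 kg m^2 s^-2 mol^-1) × (525 mol):  [kg·m²·s⁻²·mol⁻¹] · [mol] = kg·m²·s⁻²
kg·m²·s⁻²·A⁻¹ ≠ kg·m²·s⁻², so they cannot be added.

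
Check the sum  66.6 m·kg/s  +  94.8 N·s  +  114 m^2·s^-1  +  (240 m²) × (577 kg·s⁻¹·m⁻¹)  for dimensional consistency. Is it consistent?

No

In SI base units:
  66.6 m·kg/s:  kg·m·s⁻¹
  94.8 N·s:  N·s = kg·m·s⁻²·s = kg·m·s⁻¹
  114 m^2·s^-1:  m²·s⁻¹
  (240 m²) × (577 kg·s⁻¹·m⁻¹):  [m²] · [kg·m⁻¹·s⁻¹] = kg·m·s⁻¹
The terms do not share a single dimension (kg·m·s⁻¹ vs m²·s⁻¹).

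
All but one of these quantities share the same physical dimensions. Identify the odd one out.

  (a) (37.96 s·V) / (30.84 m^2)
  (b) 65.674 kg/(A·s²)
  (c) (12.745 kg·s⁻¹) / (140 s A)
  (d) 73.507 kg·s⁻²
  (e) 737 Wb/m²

In SI base units:
  (a) [kg·m²·s⁻²·A⁻¹] / [m²] = kg·s⁻²·A⁻¹
  (b) kg·s⁻²·A⁻¹
  (c) [kg·s⁻¹] / [s·A] = kg·s⁻²·A⁻¹
  (d) kg·s⁻²
  (e) Wb·m⁻² = V·s·m⁻² = kg·s⁻²·A⁻¹
All reduce to kg·s⁻²·A⁻¹ except (d), which is kg·s⁻².

(d)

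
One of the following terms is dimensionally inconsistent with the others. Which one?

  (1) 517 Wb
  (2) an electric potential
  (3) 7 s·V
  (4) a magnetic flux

(2)

Expand each in SI base units:
  (1) Wb = V·s = kg·m²·s⁻²·A⁻¹
  (2) [electric potential] = kg·m²·s⁻³·A⁻¹
  (3) V·s = J·C⁻¹·s = kg·m²·s⁻²·A⁻¹
  (4) [magnetic flux] = kg·m²·s⁻²·A⁻¹
All reduce to kg·m²·s⁻²·A⁻¹ except (2), which is kg·m²·s⁻³·A⁻¹.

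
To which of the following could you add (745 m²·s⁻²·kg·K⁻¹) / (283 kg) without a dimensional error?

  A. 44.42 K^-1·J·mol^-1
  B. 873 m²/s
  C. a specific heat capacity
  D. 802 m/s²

C.

Reference: [kg·m²·s⁻²·K⁻¹] / [kg] = m²·s⁻²·K⁻¹.
Each option:
  A. J·mol⁻¹·K⁻¹ = N·m·mol⁻¹·K⁻¹ = kg·m²·s⁻²·K⁻¹·mol⁻¹
  B. m²·s⁻¹
  C. [specific heat capacity] = m²·s⁻²·K⁻¹  ← same
  D. m·s⁻²
Only C. matches m²·s⁻²·K⁻¹.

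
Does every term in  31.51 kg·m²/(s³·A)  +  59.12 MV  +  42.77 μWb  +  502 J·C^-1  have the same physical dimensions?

Dimensions:
  31.51 kg·m²/(s³·A):  kg·m²·s⁻³·A⁻¹
  59.12 MV:  V = J·C⁻¹ = kg·m²·s⁻³·A⁻¹
  42.77 μWb:  Wb = V·s = kg·m²·s⁻²·A⁻¹
  502 J·C^-1:  J·C⁻¹ = N·m·(s·A)⁻¹ = kg·m²·s⁻³·A⁻¹
The terms do not share a single dimension (kg·m²·s⁻²·A⁻¹ vs kg·m²·s⁻³·A⁻¹).

No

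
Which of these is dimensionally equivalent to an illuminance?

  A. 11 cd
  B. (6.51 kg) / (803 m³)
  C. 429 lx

C.

Reference: [illuminance] = m⁻²·cd.
Each option:
  A. cd
  B. [kg] / [m³] = kg·m⁻³
  C. lx = lm·m⁻² = m⁻²·cd  ← same
Only C. matches m⁻²·cd.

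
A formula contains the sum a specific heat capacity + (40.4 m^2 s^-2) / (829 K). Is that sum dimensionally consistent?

Yes

Expand each in SI base units:
  a specific heat capacity:  [specific heat capacity] = m²·s⁻²·K⁻¹
  (40.4 m^2 s^-2) / (829 K):  [m²·s⁻²] / [K] = m²·s⁻²·K⁻¹
Both are m²·s⁻²·K⁻¹, so they have the same dimensions and can be added.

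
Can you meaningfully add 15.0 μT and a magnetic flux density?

Reduce each to base SI dimensions:
  15.0 μT:  T = Wb·m⁻² = kg·s⁻²·A⁻¹
  a magnetic flux density:  [magnetic flux density] = kg·s⁻²·A⁻¹
Both are kg·s⁻²·A⁻¹, so they have the same dimensions and can be added.

Yes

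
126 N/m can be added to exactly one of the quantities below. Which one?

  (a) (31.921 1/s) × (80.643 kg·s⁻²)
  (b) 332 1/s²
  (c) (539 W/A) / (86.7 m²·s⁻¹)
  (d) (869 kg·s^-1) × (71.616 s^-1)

(d)

Reference: N·m⁻¹ = kg·m·s⁻²·m⁻¹ = kg·s⁻².
Each option:
  (a) [s⁻¹] · [kg·s⁻²] = kg·s⁻³
  (b) s⁻²
  (c) [kg·m²·s⁻³·A⁻¹] / [m²·s⁻¹] = kg·s⁻²·A⁻¹
  (d) [kg·s⁻¹] · [s⁻¹] = kg·s⁻²  ← same
Only (d) matches kg·s⁻².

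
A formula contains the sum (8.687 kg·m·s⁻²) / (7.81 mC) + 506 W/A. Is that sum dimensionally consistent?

Dimensions:
  (8.687 kg·m·s⁻²) / (7.81 mC):  [kg·m·s⁻²] / [s·A] = kg·m·s⁻³·A⁻¹
  506 W/A:  W·A⁻¹ = J·s⁻¹·A⁻¹ = kg·m²·s⁻³·A⁻¹
kg·m·s⁻³·A⁻¹ ≠ kg·m²·s⁻³·A⁻¹, so they cannot be added.

No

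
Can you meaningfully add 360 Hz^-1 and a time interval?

Yes

In SI base units:
  360 Hz^-1:  Hz⁻¹ = (s⁻¹)⁻¹ = s
  a time interval:  [time interval] = s
Both are s, so they have the same dimensions and can be added.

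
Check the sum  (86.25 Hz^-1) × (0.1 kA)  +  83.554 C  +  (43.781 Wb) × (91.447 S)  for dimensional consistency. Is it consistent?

Yes

In SI base units:
  (86.25 Hz^-1) × (0.1 kA):  [s] · [A] = s·A
  83.554 C:  C = s·A
  (43.781 Wb) × (91.447 S):  [kg·m²·s⁻²·A⁻¹] · [kg⁻¹·m⁻²·s³·A²] = s·A
Every term reduces to s·A.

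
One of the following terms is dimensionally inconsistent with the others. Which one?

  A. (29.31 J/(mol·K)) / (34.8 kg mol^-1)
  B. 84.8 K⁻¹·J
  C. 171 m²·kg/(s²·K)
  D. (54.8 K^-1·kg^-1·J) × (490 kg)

Expand each in SI base units:
  A. [kg·m²·s⁻²·K⁻¹·mol⁻¹] / [kg·mol⁻¹] = m²·s⁻²·K⁻¹
  B. J·K⁻¹ = N·m·K⁻¹ = kg·m²·s⁻²·K⁻¹
  C. kg·m²·s⁻²·K⁻¹
  D. [m²·s⁻²·K⁻¹] · [kg] = kg·m²·s⁻²·K⁻¹
All reduce to kg·m²·s⁻²·K⁻¹ except A., which is m²·s⁻²·K⁻¹.

A.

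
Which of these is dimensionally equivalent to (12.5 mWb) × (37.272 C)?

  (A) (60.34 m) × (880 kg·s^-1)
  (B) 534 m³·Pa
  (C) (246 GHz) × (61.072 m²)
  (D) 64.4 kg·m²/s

Reference: [kg·m²·s⁻²·A⁻¹] · [s·A] = kg·m²·s⁻¹.
Each option:
  (A) [m] · [kg·s⁻¹] = kg·m·s⁻¹
  (B) Pa·m³ = N·m⁻²·m³ = kg·m²·s⁻²
  (C) [s⁻¹] · [m²] = m²·s⁻¹
  (D) kg·m²·s⁻¹  ← same
Only (D) matches kg·m²·s⁻¹.

(D)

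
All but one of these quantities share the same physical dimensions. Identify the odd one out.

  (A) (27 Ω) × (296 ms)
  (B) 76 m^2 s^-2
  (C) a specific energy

(A)

In SI base units:
  (A) [kg·m²·s⁻³·A⁻²] · [s] = kg·m²·s⁻²·A⁻²
  (B) m²·s⁻²
  (C) [specific energy] = m²·s⁻²
All reduce to m²·s⁻² except (A), which is kg·m²·s⁻²·A⁻².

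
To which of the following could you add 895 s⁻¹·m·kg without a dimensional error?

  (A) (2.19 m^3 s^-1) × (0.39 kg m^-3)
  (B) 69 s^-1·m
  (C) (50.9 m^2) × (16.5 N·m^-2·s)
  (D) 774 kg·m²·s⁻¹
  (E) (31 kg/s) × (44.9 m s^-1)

Reference: kg·m·s⁻¹.
Each option:
  (A) [m³·s⁻¹] · [kg·m⁻³] = kg·s⁻¹
  (B) m·s⁻¹
  (C) [m²] · [kg·m⁻¹·s⁻¹] = kg·m·s⁻¹  ← same
  (D) kg·m²·s⁻¹
  (E) [kg·s⁻¹] · [m·s⁻¹] = kg·m·s⁻²
Only (C) matches kg·m·s⁻¹.

(C)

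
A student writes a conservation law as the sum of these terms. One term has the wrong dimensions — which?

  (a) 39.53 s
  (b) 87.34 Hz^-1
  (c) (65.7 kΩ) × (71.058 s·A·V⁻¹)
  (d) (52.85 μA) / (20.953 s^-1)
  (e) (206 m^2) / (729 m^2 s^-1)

Reduce each to base SI dimensions:
  (a) s
  (b) Hz⁻¹ = (s⁻¹)⁻¹ = s
  (c) [kg·m²·s⁻³·A⁻²] · [kg⁻¹·m⁻²·s⁴·A²] = s
  (d) [A] / [s⁻¹] = s·A
  (e) [m²] / [m²·s⁻¹] = s
All reduce to s except (d), which is s·A.

(d)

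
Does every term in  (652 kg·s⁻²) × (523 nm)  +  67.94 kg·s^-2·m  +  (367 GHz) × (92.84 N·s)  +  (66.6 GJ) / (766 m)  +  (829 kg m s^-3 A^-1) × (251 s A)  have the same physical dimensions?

Reduce each to base SI dimensions:
  (652 kg·s⁻²) × (523 nm):  [kg·s⁻²] · [m] = kg·m·s⁻²
  67.94 kg·s^-2·m:  kg·m·s⁻²
  (367 GHz) × (92.84 N·s):  [s⁻¹] · [kg·m·s⁻¹] = kg·m·s⁻²
  (66.6 GJ) / (766 m):  [kg·m²·s⁻²] / [m] = kg·m·s⁻²
  (829 kg m s^-3 A^-1) × (251 s A):  [kg·m·s⁻³·A⁻¹] · [s·A] = kg·m·s⁻²
Every term reduces to kg·m·s⁻².

Yes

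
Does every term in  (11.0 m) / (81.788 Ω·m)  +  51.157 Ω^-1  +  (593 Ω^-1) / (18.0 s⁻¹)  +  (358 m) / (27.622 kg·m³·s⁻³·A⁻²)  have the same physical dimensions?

No

Dimensions:
  (11.0 m) / (81.788 Ω·m):  [m] / [kg·m³·s⁻³·A⁻²] = kg⁻¹·m⁻²·s³·A²
  51.157 Ω^-1:  Ω⁻¹ = (V·A⁻¹)⁻¹ = kg⁻¹·m⁻²·s³·A²
  (593 Ω^-1) / (18.0 s⁻¹):  [kg⁻¹·m⁻²·s³·A²] / [s⁻¹] = kg⁻¹·m⁻²·s⁴·A²
  (358 m) / (27.622 kg·m³·s⁻³·A⁻²):  [m] / [kg·m³·s⁻³·A⁻²] = kg⁻¹·m⁻²·s³·A²
The terms do not share a single dimension (kg⁻¹·m⁻²·s³·A² vs kg⁻¹·m⁻²·s⁴·A²).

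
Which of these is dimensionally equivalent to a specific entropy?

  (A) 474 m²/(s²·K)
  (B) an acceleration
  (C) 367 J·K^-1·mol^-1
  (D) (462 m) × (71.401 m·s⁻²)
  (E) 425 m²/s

Reference: [specific entropy] = m²·s⁻²·K⁻¹.
Each option:
  (A) m²·s⁻²·K⁻¹  ← same
  (B) [acceleration] = m·s⁻²
  (C) J·mol⁻¹·K⁻¹ = N·m·mol⁻¹·K⁻¹ = kg·m²·s⁻²·K⁻¹·mol⁻¹
  (D) [m] · [m·s⁻²] = m²·s⁻²
  (E) m²·s⁻¹
Only (A) matches m²·s⁻²·K⁻¹.

(A)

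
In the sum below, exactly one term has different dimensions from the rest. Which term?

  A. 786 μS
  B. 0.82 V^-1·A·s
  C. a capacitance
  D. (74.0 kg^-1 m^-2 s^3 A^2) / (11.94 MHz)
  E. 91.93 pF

A.

Work out the base dimensions of each:
  A. S = Ω⁻¹ = kg⁻¹·m⁻²·s³·A²
  B. A·s·V⁻¹ = A·s·(J·C⁻¹)⁻¹ = kg⁻¹·m⁻²·s⁴·A²
  C. [capacitance] = kg⁻¹·m⁻²·s⁴·A²
  D. [kg⁻¹·m⁻²·s³·A²] / [s⁻¹] = kg⁻¹·m⁻²·s⁴·A²
  E. F = C·V⁻¹ = kg⁻¹·m⁻²·s⁴·A²
All reduce to kg⁻¹·m⁻²·s⁴·A² except A., which is kg⁻¹·m⁻²·s³·A².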